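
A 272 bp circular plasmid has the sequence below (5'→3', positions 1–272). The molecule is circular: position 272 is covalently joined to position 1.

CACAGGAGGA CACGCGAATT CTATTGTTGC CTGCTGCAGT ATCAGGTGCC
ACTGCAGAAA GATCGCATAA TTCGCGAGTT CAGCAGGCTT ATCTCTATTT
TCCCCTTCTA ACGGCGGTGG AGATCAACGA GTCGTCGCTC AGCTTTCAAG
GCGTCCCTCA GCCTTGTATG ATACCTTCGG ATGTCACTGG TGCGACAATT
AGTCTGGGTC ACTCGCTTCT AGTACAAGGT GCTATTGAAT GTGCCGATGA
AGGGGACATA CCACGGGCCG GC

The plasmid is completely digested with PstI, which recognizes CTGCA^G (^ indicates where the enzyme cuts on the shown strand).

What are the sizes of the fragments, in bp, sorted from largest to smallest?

PstI sites (CTGCAG) start at positions 34, 52.
PstI cuts after base 5 of each site (before the last base), so after positions 38, 56.
Circular molecule, 2 cuts → 2 fragments:
  39–56 → 18 bp
  57–272 then 1–38 → 216 + 38 = 254 bp
Sorted largest to smallest: 254, 18 bp.

254, 18 bp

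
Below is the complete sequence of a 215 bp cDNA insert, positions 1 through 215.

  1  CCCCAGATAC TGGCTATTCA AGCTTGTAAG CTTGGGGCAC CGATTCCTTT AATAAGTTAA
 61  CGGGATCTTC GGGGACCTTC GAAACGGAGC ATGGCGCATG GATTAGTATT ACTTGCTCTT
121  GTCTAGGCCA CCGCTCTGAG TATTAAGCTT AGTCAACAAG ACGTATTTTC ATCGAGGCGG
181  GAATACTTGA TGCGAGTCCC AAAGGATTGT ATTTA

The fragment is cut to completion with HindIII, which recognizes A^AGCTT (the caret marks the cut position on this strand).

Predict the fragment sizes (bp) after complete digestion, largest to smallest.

HindIII sites (AAGCTT) start at positions 20, 28, 145.
HindIII cuts after the first base of each site, so after positions 20, 28, 145.
Linear molecule, 3 cuts → 4 fragments:
  1–20 → 20 bp
  21–28 → 8 bp
  29–145 → 117 bp
  146–215 → 70 bp
Sorted largest to smallest: 117, 70, 20, 8 bp.

117, 70, 20, 8 bp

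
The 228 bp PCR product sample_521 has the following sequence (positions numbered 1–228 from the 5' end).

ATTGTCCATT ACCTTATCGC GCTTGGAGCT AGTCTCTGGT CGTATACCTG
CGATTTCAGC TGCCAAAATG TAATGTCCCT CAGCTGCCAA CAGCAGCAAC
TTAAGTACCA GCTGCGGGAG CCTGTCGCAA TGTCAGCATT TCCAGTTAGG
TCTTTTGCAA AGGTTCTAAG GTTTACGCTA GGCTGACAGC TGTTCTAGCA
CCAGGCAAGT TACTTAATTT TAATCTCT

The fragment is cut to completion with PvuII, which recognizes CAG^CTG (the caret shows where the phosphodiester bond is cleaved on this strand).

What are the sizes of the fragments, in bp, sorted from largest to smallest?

PvuII sites (CAGCTG) start at positions 57, 81, 109, 187.
PvuII cuts after base 3 of each site, so after positions 59, 83, 111, 189.
Linear molecule, 4 cuts → 5 fragments:
  1–59 → 59 bp
  60–83 → 24 bp
  84–111 → 28 bp
  112–189 → 78 bp
  190–228 → 39 bp
Sorted largest to smallest: 78, 59, 39, 28, 24 bp.

78, 59, 39, 28, 24 bp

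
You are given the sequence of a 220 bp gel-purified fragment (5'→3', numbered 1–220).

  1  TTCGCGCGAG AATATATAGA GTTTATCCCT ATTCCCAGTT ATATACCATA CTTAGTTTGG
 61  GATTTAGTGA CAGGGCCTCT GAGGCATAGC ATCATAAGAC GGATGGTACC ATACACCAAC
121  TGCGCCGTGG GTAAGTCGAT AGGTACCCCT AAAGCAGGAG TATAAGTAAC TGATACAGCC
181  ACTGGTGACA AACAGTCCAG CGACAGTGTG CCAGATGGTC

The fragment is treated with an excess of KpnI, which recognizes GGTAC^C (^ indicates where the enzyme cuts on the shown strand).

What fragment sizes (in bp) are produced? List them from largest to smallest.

109, 74, 37 bp

KpnI sites (GGTACC) start at positions 105, 142.
KpnI cuts after base 5 of each site (before the last base), so after positions 109, 146.
Linear molecule, 2 cuts → 3 fragments:
  1–109 → 109 bp
  110–146 → 37 bp
  147–220 → 74 bp
Sorted largest to smallest: 109, 74, 37 bp.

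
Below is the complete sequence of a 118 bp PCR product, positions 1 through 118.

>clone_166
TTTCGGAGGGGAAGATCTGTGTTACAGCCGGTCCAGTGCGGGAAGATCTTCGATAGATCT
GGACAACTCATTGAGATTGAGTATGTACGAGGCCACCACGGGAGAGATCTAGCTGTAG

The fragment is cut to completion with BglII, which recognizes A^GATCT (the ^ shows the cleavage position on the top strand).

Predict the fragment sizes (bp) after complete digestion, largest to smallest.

50, 31, 13, 13, 11 bp

BglII sites (AGATCT) start at positions 13, 44, 55, 105.
BglII cuts after the first base of each site, so after positions 13, 44, 55, 105.
Linear molecule, 4 cuts → 5 fragments:
  1–13 → 13 bp
  14–44 → 31 bp
  45–55 → 11 bp
  56–105 → 50 bp
  106–118 → 13 bp
Sorted largest to smallest: 50, 31, 13, 13, 11 bp.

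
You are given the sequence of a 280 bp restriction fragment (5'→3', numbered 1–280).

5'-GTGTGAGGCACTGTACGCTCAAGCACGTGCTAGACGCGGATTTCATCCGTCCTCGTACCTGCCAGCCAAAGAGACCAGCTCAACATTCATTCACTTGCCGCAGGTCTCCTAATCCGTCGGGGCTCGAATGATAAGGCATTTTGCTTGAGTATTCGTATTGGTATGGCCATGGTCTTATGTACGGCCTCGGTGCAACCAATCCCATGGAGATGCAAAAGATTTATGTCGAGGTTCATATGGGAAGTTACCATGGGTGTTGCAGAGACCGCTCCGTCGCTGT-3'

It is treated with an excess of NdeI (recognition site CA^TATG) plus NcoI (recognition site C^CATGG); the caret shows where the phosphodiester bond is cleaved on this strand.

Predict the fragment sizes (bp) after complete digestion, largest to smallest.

The NdeI site (CATATG) starts at position 234.
NdeI cuts after base 2 of each site, so after position 235.
NcoI sites (CCATGG) start at positions 167, 202, 248.
NcoI cuts after the first base of each site, so after positions 167, 202, 248.
Combined cut positions: 167, 202, 235, 248.
Linear molecule, 4 cuts → 5 fragments:
  1–167 → 167 bp
  168–202 → 35 bp
  203–235 → 33 bp
  236–248 → 13 bp
  249–280 → 32 bp
Sorted largest to smallest: 167, 35, 33, 32, 13 bp.

167, 35, 33, 32, 13 bp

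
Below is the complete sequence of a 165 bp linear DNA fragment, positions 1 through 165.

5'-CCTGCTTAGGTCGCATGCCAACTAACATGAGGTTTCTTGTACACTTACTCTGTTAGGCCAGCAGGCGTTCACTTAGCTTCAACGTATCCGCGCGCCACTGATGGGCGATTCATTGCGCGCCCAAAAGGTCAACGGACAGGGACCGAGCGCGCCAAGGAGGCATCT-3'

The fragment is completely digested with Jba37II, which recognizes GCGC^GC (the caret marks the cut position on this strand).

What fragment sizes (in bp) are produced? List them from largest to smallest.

93, 32, 25, 15 bp

Jba37II sites (GCGCGC) start at positions 90, 115, 147.
Jba37II cuts after base 4 of each site, so after positions 93, 118, 150.
Linear molecule, 3 cuts → 4 fragments:
  1–93 → 93 bp
  94–118 → 25 bp
  119–150 → 32 bp
  151–165 → 15 bp
Sorted largest to smallest: 93, 32, 25, 15 bp.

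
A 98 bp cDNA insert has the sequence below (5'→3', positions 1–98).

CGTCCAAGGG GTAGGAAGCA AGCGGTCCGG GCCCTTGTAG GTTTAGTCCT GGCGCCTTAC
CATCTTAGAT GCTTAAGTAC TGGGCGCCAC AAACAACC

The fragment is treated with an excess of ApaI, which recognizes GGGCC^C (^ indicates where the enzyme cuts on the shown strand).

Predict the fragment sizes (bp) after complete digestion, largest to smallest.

65, 33 bp

The ApaI site (GGGCCC) starts at position 29.
ApaI cuts after base 5 of each site (before the last base), so after position 33.
Linear molecule, 1 cut → 2 fragments:
  1–33 → 33 bp
  34–98 → 65 bp
Sorted largest to smallest: 65, 33 bp.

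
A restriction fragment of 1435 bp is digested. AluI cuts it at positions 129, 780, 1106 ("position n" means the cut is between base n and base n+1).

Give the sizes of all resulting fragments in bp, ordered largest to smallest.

651, 329, 326, 129 bp

Linear molecule, 3 cuts → 4 fragments:
  129 − 0 = 129 bp
  780 − 129 = 651 bp
  1106 − 780 = 326 bp
  1435 − 1106 = 329 bp
Sorted largest to smallest: 651, 329, 326, 129 bp.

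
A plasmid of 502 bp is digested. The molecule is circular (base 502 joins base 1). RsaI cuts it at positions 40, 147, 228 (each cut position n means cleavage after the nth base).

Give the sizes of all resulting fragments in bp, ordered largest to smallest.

314, 107, 81 bp

Circular molecule, 3 cuts → 3 fragments:
  147 − 40 = 107 bp
  228 − 147 = 81 bp
  wrap: 502 − 228 + 40 = 314 bp
Sorted largest to smallest: 314, 107, 81 bp.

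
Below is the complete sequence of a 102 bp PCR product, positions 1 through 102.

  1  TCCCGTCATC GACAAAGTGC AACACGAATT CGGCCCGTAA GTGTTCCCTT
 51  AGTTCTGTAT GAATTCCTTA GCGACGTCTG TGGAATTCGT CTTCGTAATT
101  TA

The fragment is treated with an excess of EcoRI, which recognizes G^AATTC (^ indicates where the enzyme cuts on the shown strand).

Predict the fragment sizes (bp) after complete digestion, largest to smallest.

EcoRI sites (GAATTC) start at positions 26, 61, 83.
EcoRI cuts after the first base of each site, so after positions 26, 61, 83.
Linear molecule, 3 cuts → 4 fragments:
  1–26 → 26 bp
  27–61 → 35 bp
  62–83 → 22 bp
  84–102 → 19 bp
Sorted largest to smallest: 35, 26, 22, 19 bp.

35, 26, 22, 19 bp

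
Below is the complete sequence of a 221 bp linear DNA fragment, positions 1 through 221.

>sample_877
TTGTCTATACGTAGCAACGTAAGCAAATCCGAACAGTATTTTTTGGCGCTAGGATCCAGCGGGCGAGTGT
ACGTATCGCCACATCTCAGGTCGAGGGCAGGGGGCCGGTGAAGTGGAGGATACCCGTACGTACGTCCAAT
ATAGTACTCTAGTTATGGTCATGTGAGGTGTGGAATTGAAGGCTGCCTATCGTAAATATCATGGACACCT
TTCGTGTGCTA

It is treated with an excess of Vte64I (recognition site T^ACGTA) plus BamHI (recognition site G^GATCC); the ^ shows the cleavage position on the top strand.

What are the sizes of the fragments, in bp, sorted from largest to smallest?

94, 57, 44, 18, 8 bp

Vte64I sites (TACGTA) start at positions 8, 70, 127.
Vte64I cuts after the first base of each site, so after positions 8, 70, 127.
The BamHI site (GGATCC) starts at position 52.
BamHI cuts after the first base of each site, so after position 52.
Combined cut positions: 8, 52, 70, 127.
Linear molecule, 4 cuts → 5 fragments:
  1–8 → 8 bp
  9–52 → 44 bp
  53–70 → 18 bp
  71–127 → 57 bp
  128–221 → 94 bp
Sorted largest to smallest: 94, 57, 44, 18, 8 bp.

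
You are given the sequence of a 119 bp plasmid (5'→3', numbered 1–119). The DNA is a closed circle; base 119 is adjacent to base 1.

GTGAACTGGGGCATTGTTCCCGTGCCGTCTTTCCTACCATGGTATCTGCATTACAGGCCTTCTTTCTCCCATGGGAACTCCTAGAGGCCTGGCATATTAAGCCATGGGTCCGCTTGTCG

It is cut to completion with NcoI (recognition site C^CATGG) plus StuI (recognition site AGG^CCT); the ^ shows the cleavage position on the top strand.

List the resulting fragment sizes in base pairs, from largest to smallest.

NcoI sites (CCATGG) start at positions 37, 69, 102.
NcoI cuts after the first base of each site, so after positions 37, 69, 102.
StuI sites (AGGCCT) start at positions 55, 85.
StuI cuts after base 3 of each site, so after positions 57, 87.
Combined cut positions: 37, 57, 69, 87, 102.
Circular molecule, 5 cuts → 5 fragments:
  38–57 → 20 bp
  58–69 → 12 bp
  70–87 → 18 bp
  88–102 → 15 bp
  103–119 then 1–37 → 17 + 37 = 54 bp
Sorted largest to smallest: 54, 20, 18, 15, 12 bp.

54, 20, 18, 15, 12 bp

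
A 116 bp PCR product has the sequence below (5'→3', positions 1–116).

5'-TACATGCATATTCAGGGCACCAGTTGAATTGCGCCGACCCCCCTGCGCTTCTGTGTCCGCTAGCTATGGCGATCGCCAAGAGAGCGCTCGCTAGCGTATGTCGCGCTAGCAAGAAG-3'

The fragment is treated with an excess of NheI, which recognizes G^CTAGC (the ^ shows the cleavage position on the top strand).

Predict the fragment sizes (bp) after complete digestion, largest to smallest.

59, 31, 15, 11 bp

NheI sites (GCTAGC) start at positions 59, 90, 105.
NheI cuts after the first base of each site, so after positions 59, 90, 105.
Linear molecule, 3 cuts → 4 fragments:
  1–59 → 59 bp
  60–90 → 31 bp
  91–105 → 15 bp
  106–116 → 11 bp
Sorted largest to smallest: 59, 31, 15, 11 bp.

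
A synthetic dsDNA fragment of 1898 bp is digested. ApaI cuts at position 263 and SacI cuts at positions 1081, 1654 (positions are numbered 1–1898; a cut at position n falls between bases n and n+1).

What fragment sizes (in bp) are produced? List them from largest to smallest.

818, 573, 263, 244 bp

Combined cut positions (sorted): 263, 1081, 1654.
Linear molecule, 3 cuts → 4 fragments:
  263 − 0 = 263 bp
  1081 − 263 = 818 bp
  1654 − 1081 = 573 bp
  1898 − 1654 = 244 bp
Sorted largest to smallest: 818, 573, 263, 244 bp.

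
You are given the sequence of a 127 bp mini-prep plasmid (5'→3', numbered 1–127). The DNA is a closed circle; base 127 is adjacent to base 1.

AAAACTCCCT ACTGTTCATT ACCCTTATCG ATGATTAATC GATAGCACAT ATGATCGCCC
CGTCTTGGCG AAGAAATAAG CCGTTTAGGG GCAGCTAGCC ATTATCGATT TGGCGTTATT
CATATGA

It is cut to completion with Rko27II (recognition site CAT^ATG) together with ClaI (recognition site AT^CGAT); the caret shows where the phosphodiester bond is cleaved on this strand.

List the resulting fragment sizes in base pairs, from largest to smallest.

Rko27II sites (CATATG) start at positions 48, 121.
Rko27II cuts after base 3 of each site, so after positions 50, 123.
ClaI sites (ATCGAT) start at positions 27, 38, 104.
ClaI cuts after base 2 of each site, so after positions 28, 39, 105.
Combined cut positions: 28, 39, 50, 105, 123.
Circular molecule, 5 cuts → 5 fragments:
  29–39 → 11 bp
  40–50 → 11 bp
  51–105 → 55 bp
  106–123 → 18 bp
  124–127 then 1–28 → 4 + 28 = 32 bp
Sorted largest to smallest: 55, 32, 18, 11, 11 bp.

55, 32, 18, 11, 11 bp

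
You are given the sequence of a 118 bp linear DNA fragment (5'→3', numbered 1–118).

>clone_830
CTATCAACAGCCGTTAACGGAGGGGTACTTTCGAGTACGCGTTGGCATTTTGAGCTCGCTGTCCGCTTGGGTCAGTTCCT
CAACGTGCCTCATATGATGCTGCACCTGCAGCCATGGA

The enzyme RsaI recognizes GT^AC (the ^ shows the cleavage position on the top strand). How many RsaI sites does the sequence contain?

GTAC occurs starting at positions 25, 35.
RsaI cuts at 2 sites.

2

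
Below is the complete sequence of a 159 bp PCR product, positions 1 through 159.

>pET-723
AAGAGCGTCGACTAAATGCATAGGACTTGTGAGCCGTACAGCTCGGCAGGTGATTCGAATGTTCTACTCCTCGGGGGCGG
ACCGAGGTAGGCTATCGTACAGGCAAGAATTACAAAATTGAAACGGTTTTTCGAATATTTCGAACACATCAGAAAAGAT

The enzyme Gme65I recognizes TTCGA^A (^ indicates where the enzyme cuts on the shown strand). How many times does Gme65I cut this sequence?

TTCGAA occurs starting at positions 54, 130, 139.
Gme65I cuts at 3 sites.

3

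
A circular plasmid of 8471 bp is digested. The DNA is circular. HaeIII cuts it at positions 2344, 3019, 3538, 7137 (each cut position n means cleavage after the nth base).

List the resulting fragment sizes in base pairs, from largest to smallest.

Circular molecule, 4 cuts → 4 fragments:
  3019 − 2344 = 675 bp
  3538 − 3019 = 519 bp
  7137 − 3538 = 3599 bp
  wrap: 8471 − 7137 + 2344 = 3678 bp
Sorted largest to smallest: 3678, 3599, 675, 519 bp.

3678, 3599, 675, 519 bp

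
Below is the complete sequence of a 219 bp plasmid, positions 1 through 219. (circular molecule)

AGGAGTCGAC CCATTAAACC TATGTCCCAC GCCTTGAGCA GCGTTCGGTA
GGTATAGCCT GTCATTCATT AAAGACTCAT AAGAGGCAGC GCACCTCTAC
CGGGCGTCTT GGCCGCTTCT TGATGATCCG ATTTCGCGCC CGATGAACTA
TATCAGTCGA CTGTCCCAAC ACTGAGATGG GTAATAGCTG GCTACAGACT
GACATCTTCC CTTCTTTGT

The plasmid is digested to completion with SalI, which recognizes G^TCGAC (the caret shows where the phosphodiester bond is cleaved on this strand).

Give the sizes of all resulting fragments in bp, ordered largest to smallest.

SalI sites (GTCGAC) start at positions 5, 156.
SalI cuts after the first base of each site, so after positions 5, 156.
Circular molecule, 2 cuts → 2 fragments:
  6–156 → 151 bp
  157–219 then 1–5 → 63 + 5 = 68 bp
Sorted largest to smallest: 151, 68 bp.

151, 68 bp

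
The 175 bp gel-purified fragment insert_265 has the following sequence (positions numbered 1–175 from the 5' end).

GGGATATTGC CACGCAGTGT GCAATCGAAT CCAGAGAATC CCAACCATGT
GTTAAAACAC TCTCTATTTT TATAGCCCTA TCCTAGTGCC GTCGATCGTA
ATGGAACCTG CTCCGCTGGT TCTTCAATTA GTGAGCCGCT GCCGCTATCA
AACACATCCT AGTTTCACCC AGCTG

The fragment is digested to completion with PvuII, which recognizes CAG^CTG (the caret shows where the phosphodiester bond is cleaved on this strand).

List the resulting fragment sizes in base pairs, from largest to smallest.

172, 3 bp

The PvuII site (CAGCTG) starts at position 170.
PvuII cuts after base 3 of each site, so after position 172.
Linear molecule, 1 cut → 2 fragments:
  1–172 → 172 bp
  173–175 → 3 bp
Sorted largest to smallest: 172, 3 bp.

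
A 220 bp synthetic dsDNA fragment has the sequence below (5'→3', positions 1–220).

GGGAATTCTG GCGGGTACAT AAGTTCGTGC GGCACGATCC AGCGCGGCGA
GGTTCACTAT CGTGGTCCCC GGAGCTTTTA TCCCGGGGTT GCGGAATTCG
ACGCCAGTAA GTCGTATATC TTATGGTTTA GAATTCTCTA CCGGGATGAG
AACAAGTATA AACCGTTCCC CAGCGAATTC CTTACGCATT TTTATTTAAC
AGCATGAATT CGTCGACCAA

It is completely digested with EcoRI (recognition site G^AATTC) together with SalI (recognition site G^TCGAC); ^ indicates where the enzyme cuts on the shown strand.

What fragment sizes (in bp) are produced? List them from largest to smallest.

EcoRI sites (GAATTC) start at positions 3, 94, 131, 175, 206.
EcoRI cuts after the first base of each site, so after positions 3, 94, 131, 175, 206.
The SalI site (GTCGAC) starts at position 212.
SalI cuts after the first base of each site, so after position 212.
Combined cut positions: 3, 94, 131, 175, 206, 212.
Linear molecule, 6 cuts → 7 fragments:
  1–3 → 3 bp
  4–94 → 91 bp
  95–131 → 37 bp
  132–175 → 44 bp
  176–206 → 31 bp
  207–212 → 6 bp
  213–220 → 8 bp
Sorted largest to smallest: 91, 44, 37, 31, 8, 6, 3 bp.

91, 44, 37, 31, 8, 6, 3 bp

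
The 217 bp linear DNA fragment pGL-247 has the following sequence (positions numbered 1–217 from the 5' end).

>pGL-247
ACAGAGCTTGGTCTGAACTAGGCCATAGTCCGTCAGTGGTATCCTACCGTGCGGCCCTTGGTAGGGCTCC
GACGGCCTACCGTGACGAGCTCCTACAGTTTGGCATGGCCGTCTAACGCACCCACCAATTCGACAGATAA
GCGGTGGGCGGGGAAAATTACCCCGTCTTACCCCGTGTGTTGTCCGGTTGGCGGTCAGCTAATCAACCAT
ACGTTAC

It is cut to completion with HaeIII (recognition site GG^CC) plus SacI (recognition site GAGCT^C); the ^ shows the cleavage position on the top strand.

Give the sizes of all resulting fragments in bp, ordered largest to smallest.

HaeIII sites (GGCC) start at positions 21, 53, 74, 107.
HaeIII cuts after base 2 of each site, so after positions 22, 54, 75, 108.
The SacI site (GAGCTC) starts at position 87.
SacI cuts after base 5 of each site (before the last base), so after position 91.
Combined cut positions: 22, 54, 75, 91, 108.
Linear molecule, 5 cuts → 6 fragments:
  1–22 → 22 bp
  23–54 → 32 bp
  55–75 → 21 bp
  76–91 → 16 bp
  92–108 → 17 bp
  109–217 → 109 bp
Sorted largest to smallest: 109, 32, 22, 21, 17, 16 bp.

109, 32, 22, 21, 17, 16 bp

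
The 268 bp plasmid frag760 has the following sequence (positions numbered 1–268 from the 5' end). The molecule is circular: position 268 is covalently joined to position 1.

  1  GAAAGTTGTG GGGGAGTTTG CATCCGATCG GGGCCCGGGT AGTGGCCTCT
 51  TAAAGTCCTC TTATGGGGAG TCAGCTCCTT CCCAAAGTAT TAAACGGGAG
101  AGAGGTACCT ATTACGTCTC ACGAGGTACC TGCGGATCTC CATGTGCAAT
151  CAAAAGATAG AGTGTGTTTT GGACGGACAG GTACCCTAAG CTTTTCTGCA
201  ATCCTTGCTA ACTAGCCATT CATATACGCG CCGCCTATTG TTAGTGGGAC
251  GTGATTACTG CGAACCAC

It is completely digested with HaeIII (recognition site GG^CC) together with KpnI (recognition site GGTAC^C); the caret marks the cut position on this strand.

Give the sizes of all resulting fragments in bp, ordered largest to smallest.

117, 63, 55, 21, 12 bp

HaeIII sites (GGCC) start at positions 32, 44.
HaeIII cuts after base 2 of each site, so after positions 33, 45.
KpnI sites (GGTACC) start at positions 104, 125, 180.
KpnI cuts after base 5 of each site (before the last base), so after positions 108, 129, 184.
Combined cut positions: 33, 45, 108, 129, 184.
Circular molecule, 5 cuts → 5 fragments:
  34–45 → 12 bp
  46–108 → 63 bp
  109–129 → 21 bp
  130–184 → 55 bp
  185–268 then 1–33 → 84 + 33 = 117 bp
Sorted largest to smallest: 117, 63, 55, 21, 12 bp.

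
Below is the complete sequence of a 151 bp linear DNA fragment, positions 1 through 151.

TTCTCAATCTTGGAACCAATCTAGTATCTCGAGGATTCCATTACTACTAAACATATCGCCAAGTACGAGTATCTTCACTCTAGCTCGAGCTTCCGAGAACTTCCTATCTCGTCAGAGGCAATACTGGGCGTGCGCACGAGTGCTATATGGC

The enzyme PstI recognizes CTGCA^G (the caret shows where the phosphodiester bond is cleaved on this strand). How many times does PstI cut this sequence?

0

No occurrence of CTGCAG is present in the sequence.
PstI does not cut: 0 sites.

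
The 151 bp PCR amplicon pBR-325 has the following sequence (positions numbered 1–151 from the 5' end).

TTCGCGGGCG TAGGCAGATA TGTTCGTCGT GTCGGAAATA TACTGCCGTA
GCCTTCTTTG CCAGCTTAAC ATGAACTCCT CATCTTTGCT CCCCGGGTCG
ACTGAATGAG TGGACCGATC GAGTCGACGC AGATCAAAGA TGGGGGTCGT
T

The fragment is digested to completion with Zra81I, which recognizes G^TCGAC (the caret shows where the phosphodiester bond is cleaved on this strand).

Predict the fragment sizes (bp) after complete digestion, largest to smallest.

Zra81I sites (GTCGAC) start at positions 97, 123.
Zra81I cuts after the first base of each site, so after positions 97, 123.
Linear molecule, 2 cuts → 3 fragments:
  1–97 → 97 bp
  98–123 → 26 bp
  124–151 → 28 bp
Sorted largest to smallest: 97, 28, 26 bp.

97, 28, 26 bp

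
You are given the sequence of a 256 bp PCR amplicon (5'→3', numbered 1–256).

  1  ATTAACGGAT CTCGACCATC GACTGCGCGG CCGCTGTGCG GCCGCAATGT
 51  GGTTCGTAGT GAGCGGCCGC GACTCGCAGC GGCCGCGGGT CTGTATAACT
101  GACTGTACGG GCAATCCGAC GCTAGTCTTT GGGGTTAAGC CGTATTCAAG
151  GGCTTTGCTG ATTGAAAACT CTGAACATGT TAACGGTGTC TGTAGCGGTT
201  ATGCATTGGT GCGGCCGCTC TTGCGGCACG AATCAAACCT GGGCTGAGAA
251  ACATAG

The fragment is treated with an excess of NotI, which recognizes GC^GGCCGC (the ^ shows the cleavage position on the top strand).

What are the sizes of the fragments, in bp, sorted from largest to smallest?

NotI sites (GCGGCCGC) start at positions 27, 38, 63, 79, 211.
NotI cuts after base 2 of each site, so after positions 28, 39, 64, 80, 212.
Linear molecule, 5 cuts → 6 fragments:
  1–28 → 28 bp
  29–39 → 11 bp
  40–64 → 25 bp
  65–80 → 16 bp
  81–212 → 132 bp
  213–256 → 44 bp
Sorted largest to smallest: 132, 44, 28, 25, 16, 11 bp.

132, 44, 28, 25, 16, 11 bp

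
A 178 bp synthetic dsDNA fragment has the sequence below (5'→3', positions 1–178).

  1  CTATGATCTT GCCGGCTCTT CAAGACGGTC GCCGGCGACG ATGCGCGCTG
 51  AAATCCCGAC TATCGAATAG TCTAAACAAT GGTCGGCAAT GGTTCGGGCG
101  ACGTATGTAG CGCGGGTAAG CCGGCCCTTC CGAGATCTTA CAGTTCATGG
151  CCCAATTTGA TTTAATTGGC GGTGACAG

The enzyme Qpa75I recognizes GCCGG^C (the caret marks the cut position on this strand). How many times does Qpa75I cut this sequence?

GCCGGC occurs starting at positions 11, 31, 120.
Qpa75I cuts at 3 sites.

3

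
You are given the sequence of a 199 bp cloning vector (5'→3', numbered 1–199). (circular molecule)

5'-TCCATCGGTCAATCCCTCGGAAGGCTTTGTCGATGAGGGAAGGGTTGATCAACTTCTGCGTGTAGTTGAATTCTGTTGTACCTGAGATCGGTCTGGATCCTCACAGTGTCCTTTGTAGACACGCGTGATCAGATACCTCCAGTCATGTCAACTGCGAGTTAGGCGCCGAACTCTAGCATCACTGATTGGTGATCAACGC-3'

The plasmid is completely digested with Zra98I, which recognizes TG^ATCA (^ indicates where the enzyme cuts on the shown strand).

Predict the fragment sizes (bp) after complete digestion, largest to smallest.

80, 64, 55 bp

Zra98I sites (TGATCA) start at positions 46, 126, 190.
Zra98I cuts after base 2 of each site, so after positions 47, 127, 191.
Circular molecule, 3 cuts → 3 fragments:
  48–127 → 80 bp
  128–191 → 64 bp
  192–199 then 1–47 → 8 + 47 = 55 bp
Sorted largest to smallest: 80, 64, 55 bp.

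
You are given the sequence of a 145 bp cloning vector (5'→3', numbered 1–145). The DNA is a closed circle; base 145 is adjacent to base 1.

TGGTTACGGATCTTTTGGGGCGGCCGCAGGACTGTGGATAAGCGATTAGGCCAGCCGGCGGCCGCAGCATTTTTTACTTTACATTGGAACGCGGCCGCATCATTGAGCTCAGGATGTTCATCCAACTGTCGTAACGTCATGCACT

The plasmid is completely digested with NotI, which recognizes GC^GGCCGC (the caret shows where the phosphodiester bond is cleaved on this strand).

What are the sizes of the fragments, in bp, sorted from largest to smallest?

NotI sites (GCGGCCGC) start at positions 20, 58, 91.
NotI cuts after base 2 of each site, so after positions 21, 59, 92.
Circular molecule, 3 cuts → 3 fragments:
  22–59 → 38 bp
  60–92 → 33 bp
  93–145 then 1–21 → 53 + 21 = 74 bp
Sorted largest to smallest: 74, 38, 33 bp.

74, 38, 33 bp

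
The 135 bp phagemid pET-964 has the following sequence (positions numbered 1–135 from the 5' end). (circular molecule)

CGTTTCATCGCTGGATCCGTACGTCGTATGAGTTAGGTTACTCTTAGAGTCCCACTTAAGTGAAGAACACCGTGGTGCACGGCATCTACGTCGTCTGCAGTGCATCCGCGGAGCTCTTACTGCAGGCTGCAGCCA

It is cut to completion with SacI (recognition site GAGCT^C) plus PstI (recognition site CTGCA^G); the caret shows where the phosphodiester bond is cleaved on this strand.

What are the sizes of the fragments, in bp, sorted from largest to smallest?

The SacI site (GAGCTC) starts at position 111.
SacI cuts after base 5 of each site (before the last base), so after position 115.
PstI sites (CTGCAG) start at positions 95, 120, 127.
PstI cuts after base 5 of each site (before the last base), so after positions 99, 124, 131.
Combined cut positions: 99, 115, 124, 131.
Circular molecule, 4 cuts → 4 fragments:
  100–115 → 16 bp
  116–124 → 9 bp
  125–131 → 7 bp
  132–135 then 1–99 → 4 + 99 = 103 bp
Sorted largest to smallest: 103, 16, 9, 7 bp.

103, 16, 9, 7 bp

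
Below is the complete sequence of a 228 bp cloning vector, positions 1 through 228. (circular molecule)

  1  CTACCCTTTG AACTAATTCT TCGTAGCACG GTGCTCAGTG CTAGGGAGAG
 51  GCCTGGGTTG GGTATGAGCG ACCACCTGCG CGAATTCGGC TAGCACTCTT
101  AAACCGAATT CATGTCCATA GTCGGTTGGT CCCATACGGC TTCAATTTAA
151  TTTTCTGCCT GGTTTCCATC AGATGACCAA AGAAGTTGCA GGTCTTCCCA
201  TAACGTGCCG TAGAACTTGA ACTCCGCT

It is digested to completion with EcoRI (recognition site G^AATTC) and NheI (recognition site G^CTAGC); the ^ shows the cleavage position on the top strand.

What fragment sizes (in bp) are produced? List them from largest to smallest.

204, 17, 7 bp

EcoRI sites (GAATTC) start at positions 82, 106.
EcoRI cuts after the first base of each site, so after positions 82, 106.
The NheI site (GCTAGC) starts at position 89.
NheI cuts after the first base of each site, so after position 89.
Combined cut positions: 82, 89, 106.
Circular molecule, 3 cuts → 3 fragments:
  83–89 → 7 bp
  90–106 → 17 bp
  107–228 then 1–82 → 122 + 82 = 204 bp
Sorted largest to smallest: 204, 17, 7 bp.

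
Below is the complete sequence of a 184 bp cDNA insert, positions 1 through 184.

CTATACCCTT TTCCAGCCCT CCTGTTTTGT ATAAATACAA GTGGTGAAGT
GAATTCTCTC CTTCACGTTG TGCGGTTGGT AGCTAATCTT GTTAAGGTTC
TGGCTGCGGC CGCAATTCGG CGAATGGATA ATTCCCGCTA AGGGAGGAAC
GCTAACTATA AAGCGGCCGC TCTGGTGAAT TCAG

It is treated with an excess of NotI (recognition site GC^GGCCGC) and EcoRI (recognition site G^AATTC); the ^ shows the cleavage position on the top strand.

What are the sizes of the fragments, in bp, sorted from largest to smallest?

NotI sites (GCGGCCGC) start at positions 106, 163.
NotI cuts after base 2 of each site, so after positions 107, 164.
EcoRI sites (GAATTC) start at positions 51, 177.
EcoRI cuts after the first base of each site, so after positions 51, 177.
Combined cut positions: 51, 107, 164, 177.
Linear molecule, 4 cuts → 5 fragments:
  1–51 → 51 bp
  52–107 → 56 bp
  108–164 → 57 bp
  165–177 → 13 bp
  178–184 → 7 bp
Sorted largest to smallest: 57, 56, 51, 13, 7 bp.

57, 56, 51, 13, 7 bp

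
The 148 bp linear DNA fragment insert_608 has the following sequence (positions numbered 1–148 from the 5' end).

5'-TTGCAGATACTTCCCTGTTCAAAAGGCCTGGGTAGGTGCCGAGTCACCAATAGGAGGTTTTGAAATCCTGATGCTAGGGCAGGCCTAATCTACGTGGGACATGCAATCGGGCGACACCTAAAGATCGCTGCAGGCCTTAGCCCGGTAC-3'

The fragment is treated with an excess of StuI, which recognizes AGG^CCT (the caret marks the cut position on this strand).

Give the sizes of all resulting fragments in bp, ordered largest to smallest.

57, 51, 26, 14 bp

StuI sites (AGGCCT) start at positions 24, 81, 132.
StuI cuts after base 3 of each site, so after positions 26, 83, 134.
Linear molecule, 3 cuts → 4 fragments:
  1–26 → 26 bp
  27–83 → 57 bp
  84–134 → 51 bp
  135–148 → 14 bp
Sorted largest to smallest: 57, 51, 26, 14 bp.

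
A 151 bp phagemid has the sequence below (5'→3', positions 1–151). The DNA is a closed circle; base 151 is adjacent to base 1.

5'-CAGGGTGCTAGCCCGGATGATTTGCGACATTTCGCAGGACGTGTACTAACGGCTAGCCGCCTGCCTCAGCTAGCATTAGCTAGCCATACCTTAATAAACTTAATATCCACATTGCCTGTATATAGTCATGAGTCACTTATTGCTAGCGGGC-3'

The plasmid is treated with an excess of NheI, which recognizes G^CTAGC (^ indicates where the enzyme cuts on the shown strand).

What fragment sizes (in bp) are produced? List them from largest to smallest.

63, 45, 17, 16, 10 bp

NheI sites (GCTAGC) start at positions 7, 52, 69, 79, 142.
NheI cuts after the first base of each site, so after positions 7, 52, 69, 79, 142.
Circular molecule, 5 cuts → 5 fragments:
  8–52 → 45 bp
  53–69 → 17 bp
  70–79 → 10 bp
  80–142 → 63 bp
  143–151 then 1–7 → 9 + 7 = 16 bp
Sorted largest to smallest: 63, 45, 17, 16, 10 bp.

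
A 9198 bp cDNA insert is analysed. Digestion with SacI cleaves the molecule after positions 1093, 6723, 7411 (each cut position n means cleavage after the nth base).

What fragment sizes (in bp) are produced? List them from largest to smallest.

Linear molecule, 3 cuts → 4 fragments:
  1093 − 0 = 1093 bp
  6723 − 1093 = 5630 bp
  7411 − 6723 = 688 bp
  9198 − 7411 = 1787 bp
Sorted largest to smallest: 5630, 1787, 1093, 688 bp.

5630, 1787, 1093, 688 bp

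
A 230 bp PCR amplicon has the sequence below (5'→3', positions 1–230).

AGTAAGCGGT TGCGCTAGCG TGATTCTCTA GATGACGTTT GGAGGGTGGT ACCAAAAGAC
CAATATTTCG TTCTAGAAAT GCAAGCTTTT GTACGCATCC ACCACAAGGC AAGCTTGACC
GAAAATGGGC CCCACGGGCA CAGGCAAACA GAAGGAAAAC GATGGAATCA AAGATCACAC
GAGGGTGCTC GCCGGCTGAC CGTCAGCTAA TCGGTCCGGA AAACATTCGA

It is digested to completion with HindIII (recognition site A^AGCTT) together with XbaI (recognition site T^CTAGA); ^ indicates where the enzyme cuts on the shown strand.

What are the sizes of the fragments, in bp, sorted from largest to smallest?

HindIII sites (AAGCTT) start at positions 83, 111.
HindIII cuts after the first base of each site, so after positions 83, 111.
XbaI sites (TCTAGA) start at positions 27, 72.
XbaI cuts after the first base of each site, so after positions 27, 72.
Combined cut positions: 27, 72, 83, 111.
Linear molecule, 4 cuts → 5 fragments:
  1–27 → 27 bp
  28–72 → 45 bp
  73–83 → 11 bp
  84–111 → 28 bp
  112–230 → 119 bp
Sorted largest to smallest: 119, 45, 28, 27, 11 bp.

119, 45, 28, 27, 11 bp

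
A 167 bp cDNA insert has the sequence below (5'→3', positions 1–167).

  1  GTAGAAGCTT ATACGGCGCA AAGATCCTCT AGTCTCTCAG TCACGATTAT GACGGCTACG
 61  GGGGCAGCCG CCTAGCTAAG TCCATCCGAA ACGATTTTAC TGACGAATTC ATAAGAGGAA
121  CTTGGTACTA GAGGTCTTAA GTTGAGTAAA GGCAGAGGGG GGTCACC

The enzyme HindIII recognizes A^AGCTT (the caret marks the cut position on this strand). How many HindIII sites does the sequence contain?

1

AAGCTT occurs starting at position 5.
HindIII cuts at 1 site.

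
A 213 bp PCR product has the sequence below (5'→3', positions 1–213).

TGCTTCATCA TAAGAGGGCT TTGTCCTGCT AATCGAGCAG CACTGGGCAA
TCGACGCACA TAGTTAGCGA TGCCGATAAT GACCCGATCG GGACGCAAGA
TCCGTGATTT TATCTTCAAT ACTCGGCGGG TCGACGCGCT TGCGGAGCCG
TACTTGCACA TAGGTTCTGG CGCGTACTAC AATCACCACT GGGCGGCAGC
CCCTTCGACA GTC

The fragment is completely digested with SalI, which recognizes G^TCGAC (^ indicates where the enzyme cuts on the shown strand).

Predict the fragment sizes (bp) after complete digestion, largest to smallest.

130, 83 bp

The SalI site (GTCGAC) starts at position 130.
SalI cuts after the first base of each site, so after position 130.
Linear molecule, 1 cut → 2 fragments:
  1–130 → 130 bp
  131–213 → 83 bp
Sorted largest to smallest: 130, 83 bp.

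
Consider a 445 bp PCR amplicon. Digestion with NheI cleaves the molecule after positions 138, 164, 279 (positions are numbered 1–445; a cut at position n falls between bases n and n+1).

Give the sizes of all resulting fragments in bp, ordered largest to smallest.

166, 138, 115, 26 bp

Linear molecule, 3 cuts → 4 fragments:
  138 − 0 = 138 bp
  164 − 138 = 26 bp
  279 − 164 = 115 bp
  445 − 279 = 166 bp
Sorted largest to smallest: 166, 138, 115, 26 bp.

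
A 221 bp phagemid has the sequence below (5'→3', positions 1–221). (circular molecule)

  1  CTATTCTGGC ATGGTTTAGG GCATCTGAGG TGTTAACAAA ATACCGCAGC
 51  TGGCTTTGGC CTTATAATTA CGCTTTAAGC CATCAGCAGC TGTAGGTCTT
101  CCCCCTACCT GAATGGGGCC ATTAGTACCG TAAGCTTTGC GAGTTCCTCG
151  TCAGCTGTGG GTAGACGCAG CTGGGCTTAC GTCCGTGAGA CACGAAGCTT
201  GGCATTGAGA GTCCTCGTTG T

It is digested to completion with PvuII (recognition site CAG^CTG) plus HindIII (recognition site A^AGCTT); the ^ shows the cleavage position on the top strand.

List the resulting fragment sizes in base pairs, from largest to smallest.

75, 43, 40, 25, 22, 16 bp

PvuII sites (CAGCTG) start at positions 47, 87, 152, 168.
PvuII cuts after base 3 of each site, so after positions 49, 89, 154, 170.
HindIII sites (AAGCTT) start at positions 132, 195.
HindIII cuts after the first base of each site, so after positions 132, 195.
Combined cut positions: 49, 89, 132, 154, 170, 195.
Circular molecule, 6 cuts → 6 fragments:
  50–89 → 40 bp
  90–132 → 43 bp
  133–154 → 22 bp
  155–170 → 16 bp
  171–195 → 25 bp
  196–221 then 1–49 → 26 + 49 = 75 bp
Sorted largest to smallest: 75, 43, 40, 25, 22, 16 bp.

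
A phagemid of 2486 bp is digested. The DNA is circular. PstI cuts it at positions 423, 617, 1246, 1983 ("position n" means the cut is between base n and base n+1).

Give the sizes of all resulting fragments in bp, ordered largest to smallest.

Circular molecule, 4 cuts → 4 fragments:
  617 − 423 = 194 bp
  1246 − 617 = 629 bp
  1983 − 1246 = 737 bp
  wrap: 2486 − 1983 + 423 = 926 bp
Sorted largest to smallest: 926, 737, 629, 194 bp.

926, 737, 629, 194 bp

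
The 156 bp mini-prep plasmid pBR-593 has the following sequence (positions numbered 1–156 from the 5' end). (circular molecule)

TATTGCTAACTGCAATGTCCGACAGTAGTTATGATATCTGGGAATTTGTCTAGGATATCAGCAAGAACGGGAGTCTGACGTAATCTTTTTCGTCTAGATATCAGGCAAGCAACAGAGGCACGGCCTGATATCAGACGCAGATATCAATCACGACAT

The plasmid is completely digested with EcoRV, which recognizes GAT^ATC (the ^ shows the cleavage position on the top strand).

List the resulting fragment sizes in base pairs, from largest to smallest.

EcoRV sites (GATATC) start at positions 33, 54, 97, 127, 140.
EcoRV cuts after base 3 of each site, so after positions 35, 56, 99, 129, 142.
Circular molecule, 5 cuts → 5 fragments:
  36–56 → 21 bp
  57–99 → 43 bp
  100–129 → 30 bp
  130–142 → 13 bp
  143–156 then 1–35 → 14 + 35 = 49 bp
Sorted largest to smallest: 49, 43, 30, 21, 13 bp.

49, 43, 30, 21, 13 bp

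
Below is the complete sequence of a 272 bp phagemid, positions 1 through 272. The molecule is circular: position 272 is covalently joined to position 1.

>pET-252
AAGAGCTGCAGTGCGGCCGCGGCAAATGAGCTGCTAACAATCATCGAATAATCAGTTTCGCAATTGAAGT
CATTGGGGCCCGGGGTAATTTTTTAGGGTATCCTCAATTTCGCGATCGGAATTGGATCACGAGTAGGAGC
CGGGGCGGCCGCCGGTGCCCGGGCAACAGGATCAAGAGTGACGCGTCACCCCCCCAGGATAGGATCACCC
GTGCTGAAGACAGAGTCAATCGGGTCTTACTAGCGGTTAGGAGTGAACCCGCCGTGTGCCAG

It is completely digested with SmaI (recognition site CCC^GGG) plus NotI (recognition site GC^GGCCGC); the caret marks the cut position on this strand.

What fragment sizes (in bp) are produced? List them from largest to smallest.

SmaI sites (CCCGGG) start at positions 79, 158.
SmaI cuts after base 3 of each site, so after positions 81, 160.
NotI sites (GCGGCCGC) start at positions 13, 145.
NotI cuts after base 2 of each site, so after positions 14, 146.
Combined cut positions: 14, 81, 146, 160.
Circular molecule, 4 cuts → 4 fragments:
  15–81 → 67 bp
  82–146 → 65 bp
  147–160 → 14 bp
  161–272 then 1–14 → 112 + 14 = 126 bp
Sorted largest to smallest: 126, 67, 65, 14 bp.

126, 67, 65, 14 bp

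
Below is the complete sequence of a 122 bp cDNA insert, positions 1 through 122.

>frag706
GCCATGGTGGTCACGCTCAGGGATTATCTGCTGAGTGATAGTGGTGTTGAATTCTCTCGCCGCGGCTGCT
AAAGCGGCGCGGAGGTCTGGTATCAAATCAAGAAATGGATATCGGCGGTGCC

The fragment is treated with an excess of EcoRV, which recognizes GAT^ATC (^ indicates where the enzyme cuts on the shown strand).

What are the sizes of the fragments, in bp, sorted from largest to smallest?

110, 12 bp

The EcoRV site (GATATC) starts at position 108.
EcoRV cuts after base 3 of each site, so after position 110.
Linear molecule, 1 cut → 2 fragments:
  1–110 → 110 bp
  111–122 → 12 bp
Sorted largest to smallest: 110, 12 bp.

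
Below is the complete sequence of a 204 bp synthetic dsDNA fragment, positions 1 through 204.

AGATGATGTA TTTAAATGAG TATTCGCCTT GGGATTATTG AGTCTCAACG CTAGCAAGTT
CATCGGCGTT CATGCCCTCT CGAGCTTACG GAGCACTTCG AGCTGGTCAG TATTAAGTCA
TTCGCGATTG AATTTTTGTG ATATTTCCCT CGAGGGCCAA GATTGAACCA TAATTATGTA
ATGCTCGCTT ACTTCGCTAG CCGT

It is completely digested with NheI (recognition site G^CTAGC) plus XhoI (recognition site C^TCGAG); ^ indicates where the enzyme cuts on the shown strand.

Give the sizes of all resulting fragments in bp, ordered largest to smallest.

70, 50, 47, 29, 8 bp

NheI sites (GCTAGC) start at positions 50, 196.
NheI cuts after the first base of each site, so after positions 50, 196.
XhoI sites (CTCGAG) start at positions 79, 149.
XhoI cuts after the first base of each site, so after positions 79, 149.
Combined cut positions: 50, 79, 149, 196.
Linear molecule, 4 cuts → 5 fragments:
  1–50 → 50 bp
  51–79 → 29 bp
  80–149 → 70 bp
  150–196 → 47 bp
  197–204 → 8 bp
Sorted largest to smallest: 70, 50, 47, 29, 8 bp.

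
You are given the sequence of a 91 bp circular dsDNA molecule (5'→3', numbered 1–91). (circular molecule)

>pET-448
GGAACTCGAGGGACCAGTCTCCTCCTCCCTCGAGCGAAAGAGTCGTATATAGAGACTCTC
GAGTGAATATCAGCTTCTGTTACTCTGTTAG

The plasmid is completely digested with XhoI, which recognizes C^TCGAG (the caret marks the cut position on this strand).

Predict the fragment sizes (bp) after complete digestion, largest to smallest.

38, 29, 24 bp

XhoI sites (CTCGAG) start at positions 5, 29, 58.
XhoI cuts after the first base of each site, so after positions 5, 29, 58.
Circular molecule, 3 cuts → 3 fragments:
  6–29 → 24 bp
  30–58 → 29 bp
  59–91 then 1–5 → 33 + 5 = 38 bp
Sorted largest to smallest: 38, 29, 24 bp.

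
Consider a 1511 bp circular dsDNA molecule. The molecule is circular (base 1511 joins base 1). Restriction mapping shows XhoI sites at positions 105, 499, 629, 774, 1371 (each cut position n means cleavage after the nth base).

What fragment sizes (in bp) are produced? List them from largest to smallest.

Circular molecule, 5 cuts → 5 fragments:
  499 − 105 = 394 bp
  629 − 499 = 130 bp
  774 − 629 = 145 bp
  1371 − 774 = 597 bp
  wrap: 1511 − 1371 + 105 = 245 bp
Sorted largest to smallest: 597, 394, 245, 145, 130 bp.

597, 394, 245, 145, 130 bp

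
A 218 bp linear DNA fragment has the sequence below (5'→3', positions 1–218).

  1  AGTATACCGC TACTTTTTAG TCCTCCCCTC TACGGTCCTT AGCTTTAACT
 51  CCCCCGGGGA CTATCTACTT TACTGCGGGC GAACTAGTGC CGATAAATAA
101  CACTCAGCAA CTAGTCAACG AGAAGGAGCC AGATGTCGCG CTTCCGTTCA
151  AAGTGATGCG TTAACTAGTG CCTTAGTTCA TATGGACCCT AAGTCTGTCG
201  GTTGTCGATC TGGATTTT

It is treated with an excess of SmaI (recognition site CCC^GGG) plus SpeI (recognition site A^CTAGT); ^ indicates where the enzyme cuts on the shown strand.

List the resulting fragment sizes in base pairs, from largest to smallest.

55, 54, 54, 28, 27 bp

The SmaI site (CCCGGG) starts at position 53.
SmaI cuts after base 3 of each site, so after position 55.
SpeI sites (ACTAGT) start at positions 83, 110, 164.
SpeI cuts after the first base of each site, so after positions 83, 110, 164.
Combined cut positions: 55, 83, 110, 164.
Linear molecule, 4 cuts → 5 fragments:
  1–55 → 55 bp
  56–83 → 28 bp
  84–110 → 27 bp
  111–164 → 54 bp
  165–218 → 54 bp
Sorted largest to smallest: 55, 54, 54, 28, 27 bp.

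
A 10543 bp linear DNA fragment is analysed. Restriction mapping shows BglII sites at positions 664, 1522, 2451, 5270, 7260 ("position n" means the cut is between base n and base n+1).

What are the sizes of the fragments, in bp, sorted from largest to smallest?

3283, 2819, 1990, 929, 858, 664 bp

Linear molecule, 5 cuts → 6 fragments:
  664 − 0 = 664 bp
  1522 − 664 = 858 bp
  2451 − 1522 = 929 bp
  5270 − 2451 = 2819 bp
  7260 − 5270 = 1990 bp
  10543 − 7260 = 3283 bp
Sorted largest to smallest: 3283, 2819, 1990, 929, 858, 664 bp.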